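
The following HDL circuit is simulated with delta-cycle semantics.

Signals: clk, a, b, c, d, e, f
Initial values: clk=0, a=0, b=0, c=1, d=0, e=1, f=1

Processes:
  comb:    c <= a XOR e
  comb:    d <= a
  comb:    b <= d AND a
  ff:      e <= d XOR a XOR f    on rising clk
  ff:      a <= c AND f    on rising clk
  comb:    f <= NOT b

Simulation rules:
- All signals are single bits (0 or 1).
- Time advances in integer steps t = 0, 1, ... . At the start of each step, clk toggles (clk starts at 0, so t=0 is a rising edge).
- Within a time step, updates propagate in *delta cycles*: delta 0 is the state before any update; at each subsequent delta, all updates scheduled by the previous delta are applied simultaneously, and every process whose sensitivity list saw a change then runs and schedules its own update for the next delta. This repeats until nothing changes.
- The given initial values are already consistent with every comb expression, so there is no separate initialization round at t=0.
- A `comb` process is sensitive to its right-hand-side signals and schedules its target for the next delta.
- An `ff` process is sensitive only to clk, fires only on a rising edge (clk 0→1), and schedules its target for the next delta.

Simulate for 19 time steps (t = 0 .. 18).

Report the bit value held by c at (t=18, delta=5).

0

t0.Δ0 c=1 e=1 f=1 a=0 clk=0 b=0 d=0
t0.Δ1 c=1 e=1 f=1 a=0 clk=1 b=0 d=0
t0.Δ2 c=1 e=1 f=1 a=1 clk=1 b=0 d=0
t0.Δ3 c=0 e=1 f=1 a=1 clk=1 b=0 d=1
t0.Δ4 c=0 e=1 f=1 a=1 clk=1 b=1 d=1
t0.Δ5 c=0 e=1 f=0 a=1 clk=1 b=1 d=1
t1.Δ0 c=0 e=1 f=0 a=1 clk=1 b=1 d=1
t1.Δ1 c=0 e=1 f=0 a=1 clk=0 b=1 d=1
t2.Δ0 c=0 e=1 f=0 a=1 clk=0 b=1 d=1
t2.Δ1 c=0 e=1 f=0 a=1 clk=1 b=1 d=1
t2.Δ2 c=0 e=0 f=0 a=0 clk=1 b=1 d=1
t2.Δ3 c=0 e=0 f=0 a=0 clk=1 b=0 d=0
t2.Δ4 c=0 e=0 f=1 a=0 clk=1 b=0 d=0
t3.Δ0 c=0 e=0 f=1 a=0 clk=1 b=0 d=0
t3.Δ1 c=0 e=0 f=1 a=0 clk=0 b=0 d=0
t4.Δ0 c=0 e=0 f=1 a=0 clk=0 b=0 d=0
t4.Δ1 c=0 e=0 f=1 a=0 clk=1 b=0 d=0
t4.Δ2 c=0 e=1 f=1 a=0 clk=1 b=0 d=0
t4.Δ3 c=1 e=1 f=1 a=0 clk=1 b=0 d=0
t5.Δ0 c=1 e=1 f=1 a=0 clk=1 b=0 d=0
t5.Δ1 c=1 e=1 f=1 a=0 clk=0 b=0 d=0
t6.Δ0 c=1 e=1 f=1 a=0 clk=0 b=0 d=0
t6.Δ1 c=1 e=1 f=1 a=0 clk=1 b=0 d=0
t6.Δ2 c=1 e=1 f=1 a=1 clk=1 b=0 d=0
t6.Δ3 c=0 e=1 f=1 a=1 clk=1 b=0 d=1
t6.Δ4 c=0 e=1 f=1 a=1 clk=1 b=1 d=1
t6.Δ5 c=0 e=1 f=0 a=1 clk=1 b=1 d=1
t7.Δ0 c=0 e=1 f=0 a=1 clk=1 b=1 d=1
t7.Δ1 c=0 e=1 f=0 a=1 clk=0 b=1 d=1
t8.Δ0 c=0 e=1 f=0 a=1 clk=0 b=1 d=1
t8.Δ1 c=0 e=1 f=0 a=1 clk=1 b=1 d=1
t8.Δ2 c=0 e=0 f=0 a=0 clk=1 b=1 d=1
t8.Δ3 c=0 e=0 f=0 a=0 clk=1 b=0 d=0
t8.Δ4 c=0 e=0 f=1 a=0 clk=1 b=0 d=0
t9.Δ0 c=0 e=0 f=1 a=0 clk=1 b=0 d=0
t9.Δ1 c=0 e=0 f=1 a=0 clk=0 b=0 d=0
t10.Δ0 c=0 e=0 f=1 a=0 clk=0 b=0 d=0
t10.Δ1 c=0 e=0 f=1 a=0 clk=1 b=0 d=0
t10.Δ2 c=0 e=1 f=1 a=0 clk=1 b=0 d=0
t10.Δ3 c=1 e=1 f=1 a=0 clk=1 b=0 d=0
t11.Δ0 c=1 e=1 f=1 a=0 clk=1 b=0 d=0
t11.Δ1 c=1 e=1 f=1 a=0 clk=0 b=0 d=0
t12.Δ0 c=1 e=1 f=1 a=0 clk=0 b=0 d=0
t12.Δ1 c=1 e=1 f=1 a=0 clk=1 b=0 d=0
t12.Δ2 c=1 e=1 f=1 a=1 clk=1 b=0 d=0
t12.Δ3 c=0 e=1 f=1 a=1 clk=1 b=0 d=1
t12.Δ4 c=0 e=1 f=1 a=1 clk=1 b=1 d=1
t12.Δ5 c=0 e=1 f=0 a=1 clk=1 b=1 d=1
t13.Δ0 c=0 e=1 f=0 a=1 clk=1 b=1 d=1
t13.Δ1 c=0 e=1 f=0 a=1 clk=0 b=1 d=1
t14.Δ0 c=0 e=1 f=0 a=1 clk=0 b=1 d=1
t14.Δ1 c=0 e=1 f=0 a=1 clk=1 b=1 d=1
t14.Δ2 c=0 e=0 f=0 a=0 clk=1 b=1 d=1
t14.Δ3 c=0 e=0 f=0 a=0 clk=1 b=0 d=0
t14.Δ4 c=0 e=0 f=1 a=0 clk=1 b=0 d=0
t15.Δ0 c=0 e=0 f=1 a=0 clk=1 b=0 d=0
t15.Δ1 c=0 e=0 f=1 a=0 clk=0 b=0 d=0
t16.Δ0 c=0 e=0 f=1 a=0 clk=0 b=0 d=0
t16.Δ1 c=0 e=0 f=1 a=0 clk=1 b=0 d=0
t16.Δ2 c=0 e=1 f=1 a=0 clk=1 b=0 d=0
t16.Δ3 c=1 e=1 f=1 a=0 clk=1 b=0 d=0
t17.Δ0 c=1 e=1 f=1 a=0 clk=1 b=0 d=0
t17.Δ1 c=1 e=1 f=1 a=0 clk=0 b=0 d=0
t18.Δ0 c=1 e=1 f=1 a=0 clk=0 b=0 d=0
t18.Δ1 c=1 e=1 f=1 a=0 clk=1 b=0 d=0
t18.Δ2 c=1 e=1 f=1 a=1 clk=1 b=0 d=0
t18.Δ3 c=0 e=1 f=1 a=1 clk=1 b=0 d=1
t18.Δ4 c=0 e=1 f=1 a=1 clk=1 b=1 d=1
t18.Δ5 c=0 e=1 f=0 a=1 clk=1 b=1 d=1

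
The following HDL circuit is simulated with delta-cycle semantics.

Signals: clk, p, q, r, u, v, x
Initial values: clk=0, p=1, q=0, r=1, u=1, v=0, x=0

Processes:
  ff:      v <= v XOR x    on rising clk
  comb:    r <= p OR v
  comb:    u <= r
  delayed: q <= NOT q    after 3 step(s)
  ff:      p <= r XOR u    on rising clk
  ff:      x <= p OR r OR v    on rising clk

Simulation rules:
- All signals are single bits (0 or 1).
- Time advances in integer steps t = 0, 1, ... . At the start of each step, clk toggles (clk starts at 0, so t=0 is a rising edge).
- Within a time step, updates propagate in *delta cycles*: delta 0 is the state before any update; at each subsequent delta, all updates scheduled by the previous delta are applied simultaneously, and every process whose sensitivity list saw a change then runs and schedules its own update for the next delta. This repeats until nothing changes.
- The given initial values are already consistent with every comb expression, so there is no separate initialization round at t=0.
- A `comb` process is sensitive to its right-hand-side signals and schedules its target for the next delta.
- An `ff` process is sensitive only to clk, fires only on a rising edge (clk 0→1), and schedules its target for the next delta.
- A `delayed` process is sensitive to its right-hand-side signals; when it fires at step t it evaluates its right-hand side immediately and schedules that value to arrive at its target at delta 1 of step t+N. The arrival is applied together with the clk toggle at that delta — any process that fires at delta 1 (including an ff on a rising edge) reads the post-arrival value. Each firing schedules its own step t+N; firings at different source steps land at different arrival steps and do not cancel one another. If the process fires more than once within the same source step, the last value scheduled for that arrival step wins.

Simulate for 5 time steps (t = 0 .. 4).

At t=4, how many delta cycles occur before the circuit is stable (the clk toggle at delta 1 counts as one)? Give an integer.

2

[bits: r,x,p,q,u,v,clk]
t=0: Δ0=1010100 Δ1=1010101 Δ2=1100101 Δ3=0100101 Δ4=0100001 | 4Δ
t=1: Δ0=0100001 Δ1=0100000 | 1Δ
t=2: Δ0=0100000 Δ1=0100001 Δ2=0000011 Δ3=1000011 Δ4=1000111 | 4Δ
t=3: Δ0=1000111 Δ1=1000110 | 1Δ
t=4: Δ0=1000110 Δ1=1000111 Δ2=1100111 | 2Δ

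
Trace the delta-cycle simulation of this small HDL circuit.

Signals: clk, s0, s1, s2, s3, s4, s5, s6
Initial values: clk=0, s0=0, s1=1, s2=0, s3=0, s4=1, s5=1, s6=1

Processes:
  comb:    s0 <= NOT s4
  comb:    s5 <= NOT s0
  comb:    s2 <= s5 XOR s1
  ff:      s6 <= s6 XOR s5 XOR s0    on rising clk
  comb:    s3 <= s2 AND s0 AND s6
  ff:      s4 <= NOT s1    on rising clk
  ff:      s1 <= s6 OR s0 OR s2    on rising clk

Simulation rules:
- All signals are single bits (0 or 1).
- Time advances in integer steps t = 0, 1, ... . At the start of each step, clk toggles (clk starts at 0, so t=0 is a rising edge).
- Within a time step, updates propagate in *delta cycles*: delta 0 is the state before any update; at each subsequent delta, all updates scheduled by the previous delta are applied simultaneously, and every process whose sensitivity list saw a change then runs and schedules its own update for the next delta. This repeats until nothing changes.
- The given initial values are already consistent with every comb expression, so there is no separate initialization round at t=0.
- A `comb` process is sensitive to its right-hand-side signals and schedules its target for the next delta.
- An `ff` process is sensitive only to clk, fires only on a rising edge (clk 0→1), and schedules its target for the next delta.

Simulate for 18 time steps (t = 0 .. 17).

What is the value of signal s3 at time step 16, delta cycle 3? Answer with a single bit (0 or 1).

t0.Δ0 s6=1 s2=0 s1=1 clk=0 s5=1 s4=1 s0=0 s3=0
t0.Δ1 s6=1 s2=0 s1=1 clk=1 s5=1 s4=1 s0=0 s3=0
t0.Δ2 s6=0 s2=0 s1=1 clk=1 s5=1 s4=0 s0=0 s3=0
t0.Δ3 s6=0 s2=0 s1=1 clk=1 s5=1 s4=0 s0=1 s3=0
t0.Δ4 s6=0 s2=0 s1=1 clk=1 s5=0 s4=0 s0=1 s3=0
t0.Δ5 s6=0 s2=1 s1=1 clk=1 s5=0 s4=0 s0=1 s3=0
t1.Δ0 s6=0 s2=1 s1=1 clk=1 s5=0 s4=0 s0=1 s3=0
t1.Δ1 s6=0 s2=1 s1=1 clk=0 s5=0 s4=0 s0=1 s3=0
t2.Δ0 s6=0 s2=1 s1=1 clk=0 s5=0 s4=0 s0=1 s3=0
t2.Δ1 s6=0 s2=1 s1=1 clk=1 s5=0 s4=0 s0=1 s3=0
t2.Δ2 s6=1 s2=1 s1=1 clk=1 s5=0 s4=0 s0=1 s3=0
t2.Δ3 s6=1 s2=1 s1=1 clk=1 s5=0 s4=0 s0=1 s3=1
t3.Δ0 s6=1 s2=1 s1=1 clk=1 s5=0 s4=0 s0=1 s3=1
t3.Δ1 s6=1 s2=1 s1=1 clk=0 s5=0 s4=0 s0=1 s3=1
t4.Δ0 s6=1 s2=1 s1=1 clk=0 s5=0 s4=0 s0=1 s3=1
t4.Δ1 s6=1 s2=1 s1=1 clk=1 s5=0 s4=0 s0=1 s3=1
t4.Δ2 s6=0 s2=1 s1=1 clk=1 s5=0 s4=0 s0=1 s3=1
t4.Δ3 s6=0 s2=1 s1=1 clk=1 s5=0 s4=0 s0=1 s3=0
t5.Δ0 s6=0 s2=1 s1=1 clk=1 s5=0 s4=0 s0=1 s3=0
t5.Δ1 s6=0 s2=1 s1=1 clk=0 s5=0 s4=0 s0=1 s3=0
t6.Δ0 s6=0 s2=1 s1=1 clk=0 s5=0 s4=0 s0=1 s3=0
t6.Δ1 s6=0 s2=1 s1=1 clk=1 s5=0 s4=0 s0=1 s3=0
t6.Δ2 s6=1 s2=1 s1=1 clk=1 s5=0 s4=0 s0=1 s3=0
t6.Δ3 s6=1 s2=1 s1=1 clk=1 s5=0 s4=0 s0=1 s3=1
t7.Δ0 s6=1 s2=1 s1=1 clk=1 s5=0 s4=0 s0=1 s3=1
t7.Δ1 s6=1 s2=1 s1=1 clk=0 s5=0 s4=0 s0=1 s3=1
t8.Δ0 s6=1 s2=1 s1=1 clk=0 s5=0 s4=0 s0=1 s3=1
t8.Δ1 s6=1 s2=1 s1=1 clk=1 s5=0 s4=0 s0=1 s3=1
t8.Δ2 s6=0 s2=1 s1=1 clk=1 s5=0 s4=0 s0=1 s3=1
t8.Δ3 s6=0 s2=1 s1=1 clk=1 s5=0 s4=0 s0=1 s3=0
t9.Δ0 s6=0 s2=1 s1=1 clk=1 s5=0 s4=0 s0=1 s3=0
t9.Δ1 s6=0 s2=1 s1=1 clk=0 s5=0 s4=0 s0=1 s3=0
t10.Δ0 s6=0 s2=1 s1=1 clk=0 s5=0 s4=0 s0=1 s3=0
t10.Δ1 s6=0 s2=1 s1=1 clk=1 s5=0 s4=0 s0=1 s3=0
t10.Δ2 s6=1 s2=1 s1=1 clk=1 s5=0 s4=0 s0=1 s3=0
t10.Δ3 s6=1 s2=1 s1=1 clk=1 s5=0 s4=0 s0=1 s3=1
t11.Δ0 s6=1 s2=1 s1=1 clk=1 s5=0 s4=0 s0=1 s3=1
t11.Δ1 s6=1 s2=1 s1=1 clk=0 s5=0 s4=0 s0=1 s3=1
t12.Δ0 s6=1 s2=1 s1=1 clk=0 s5=0 s4=0 s0=1 s3=1
t12.Δ1 s6=1 s2=1 s1=1 clk=1 s5=0 s4=0 s0=1 s3=1
t12.Δ2 s6=0 s2=1 s1=1 clk=1 s5=0 s4=0 s0=1 s3=1
t12.Δ3 s6=0 s2=1 s1=1 clk=1 s5=0 s4=0 s0=1 s3=0
t13.Δ0 s6=0 s2=1 s1=1 clk=1 s5=0 s4=0 s0=1 s3=0
t13.Δ1 s6=0 s2=1 s1=1 clk=0 s5=0 s4=0 s0=1 s3=0
t14.Δ0 s6=0 s2=1 s1=1 clk=0 s5=0 s4=0 s0=1 s3=0
t14.Δ1 s6=0 s2=1 s1=1 clk=1 s5=0 s4=0 s0=1 s3=0
t14.Δ2 s6=1 s2=1 s1=1 clk=1 s5=0 s4=0 s0=1 s3=0
t14.Δ3 s6=1 s2=1 s1=1 clk=1 s5=0 s4=0 s0=1 s3=1
t15.Δ0 s6=1 s2=1 s1=1 clk=1 s5=0 s4=0 s0=1 s3=1
t15.Δ1 s6=1 s2=1 s1=1 clk=0 s5=0 s4=0 s0=1 s3=1
t16.Δ0 s6=1 s2=1 s1=1 clk=0 s5=0 s4=0 s0=1 s3=1
t16.Δ1 s6=1 s2=1 s1=1 clk=1 s5=0 s4=0 s0=1 s3=1
t16.Δ2 s6=0 s2=1 s1=1 clk=1 s5=0 s4=0 s0=1 s3=1
t16.Δ3 s6=0 s2=1 s1=1 clk=1 s5=0 s4=0 s0=1 s3=0
t17.Δ0 s6=0 s2=1 s1=1 clk=1 s5=0 s4=0 s0=1 s3=0
t17.Δ1 s6=0 s2=1 s1=1 clk=0 s5=0 s4=0 s0=1 s3=0

0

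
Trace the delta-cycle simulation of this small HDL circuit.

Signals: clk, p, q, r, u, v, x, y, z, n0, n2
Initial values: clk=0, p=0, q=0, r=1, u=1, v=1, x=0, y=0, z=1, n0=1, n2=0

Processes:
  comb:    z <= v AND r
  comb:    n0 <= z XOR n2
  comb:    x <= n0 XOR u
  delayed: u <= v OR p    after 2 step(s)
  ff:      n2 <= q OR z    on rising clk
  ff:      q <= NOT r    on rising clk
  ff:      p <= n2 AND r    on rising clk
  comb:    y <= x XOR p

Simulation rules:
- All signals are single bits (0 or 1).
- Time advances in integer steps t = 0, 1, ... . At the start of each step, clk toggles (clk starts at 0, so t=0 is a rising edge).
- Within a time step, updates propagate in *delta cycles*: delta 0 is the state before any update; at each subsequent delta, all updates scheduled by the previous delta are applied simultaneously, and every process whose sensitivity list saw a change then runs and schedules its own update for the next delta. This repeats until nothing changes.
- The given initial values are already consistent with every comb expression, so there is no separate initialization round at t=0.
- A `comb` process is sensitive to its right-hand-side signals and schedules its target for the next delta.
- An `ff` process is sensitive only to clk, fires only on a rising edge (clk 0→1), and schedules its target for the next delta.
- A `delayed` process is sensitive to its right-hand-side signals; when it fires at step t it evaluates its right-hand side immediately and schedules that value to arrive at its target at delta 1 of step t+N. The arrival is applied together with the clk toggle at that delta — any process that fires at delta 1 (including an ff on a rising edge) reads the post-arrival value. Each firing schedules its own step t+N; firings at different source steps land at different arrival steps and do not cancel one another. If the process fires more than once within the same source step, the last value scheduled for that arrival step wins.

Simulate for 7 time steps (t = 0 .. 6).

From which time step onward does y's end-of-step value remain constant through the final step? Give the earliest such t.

[bits: u,x,q,p,n0,v,clk,z,y,r,n2]
t=0: Δ0=10001101010 Δ1=10001111010 Δ2=10001111011 Δ3=10000111011 Δ4=11000111011 Δ5=11000111111 | 5Δ
t=1: Δ0=11000111111 Δ1=11000101111 | 1Δ
t=2: Δ0=11000101111 Δ1=11000111111 Δ2=11010111111 Δ3=11010111011 | 3Δ
t=3: Δ0=11010111011 Δ1=11010101011 | 1Δ
t=4: Δ0=11010101011 Δ1=11010111011 | 1Δ
t=5: Δ0=11010111011 Δ1=11010101011 | 1Δ
t=6: Δ0=11010101011 Δ1=11010111011 | 1Δ

2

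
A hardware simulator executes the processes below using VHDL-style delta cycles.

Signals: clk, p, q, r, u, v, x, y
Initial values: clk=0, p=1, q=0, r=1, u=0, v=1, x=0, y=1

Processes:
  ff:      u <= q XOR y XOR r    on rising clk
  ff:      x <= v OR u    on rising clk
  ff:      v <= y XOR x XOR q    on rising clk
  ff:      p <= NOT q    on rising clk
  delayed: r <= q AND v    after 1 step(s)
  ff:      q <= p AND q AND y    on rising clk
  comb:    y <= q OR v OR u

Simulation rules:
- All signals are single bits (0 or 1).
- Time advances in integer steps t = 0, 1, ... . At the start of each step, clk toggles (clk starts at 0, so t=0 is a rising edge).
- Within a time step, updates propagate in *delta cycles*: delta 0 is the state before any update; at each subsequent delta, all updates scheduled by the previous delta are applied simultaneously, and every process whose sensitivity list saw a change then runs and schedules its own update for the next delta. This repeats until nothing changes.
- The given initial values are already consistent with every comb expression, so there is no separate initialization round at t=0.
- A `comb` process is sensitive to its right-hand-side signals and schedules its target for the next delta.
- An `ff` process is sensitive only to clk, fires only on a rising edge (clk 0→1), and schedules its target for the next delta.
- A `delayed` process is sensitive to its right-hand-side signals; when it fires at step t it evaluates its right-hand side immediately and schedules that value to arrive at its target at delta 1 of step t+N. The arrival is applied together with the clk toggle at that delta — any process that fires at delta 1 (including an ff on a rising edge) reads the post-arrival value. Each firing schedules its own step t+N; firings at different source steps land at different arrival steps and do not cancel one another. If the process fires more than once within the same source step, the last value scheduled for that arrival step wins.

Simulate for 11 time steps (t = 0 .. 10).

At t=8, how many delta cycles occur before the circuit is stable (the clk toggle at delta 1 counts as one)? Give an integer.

2

t=0 Δ0: p=1 r=1 y=1 clk=0 v=1 u=0 q=0 x=0
  Δ1: clk:0→1
  Δ2: x:0→1
  (2Δ to stable)
t=1 Δ0: p=1 r=1 y=1 clk=1 v=1 u=0 q=0 x=1
  Δ1: clk:1→0
  (1Δ to stable)
t=2 Δ0: p=1 r=1 y=1 clk=0 v=1 u=0 q=0 x=1
  Δ1: clk:0→1
  Δ2: v:1→0
  Δ3: y:1→0
  (3Δ to stable)
t=3 Δ0: p=1 r=1 y=0 clk=1 v=0 u=0 q=0 x=1
  Δ1: r:1→0, clk:1→0
  (1Δ to stable)
t=4 Δ0: p=1 r=0 y=0 clk=0 v=0 u=0 q=0 x=1
  Δ1: clk:0→1
  Δ2: v:0→1, x:1→0
  Δ3: y:0→1
  (3Δ to stable)
t=5 Δ0: p=1 r=0 y=1 clk=1 v=1 u=0 q=0 x=0
  Δ1: clk:1→0
  (1Δ to stable)
t=6 Δ0: p=1 r=0 y=1 clk=0 v=1 u=0 q=0 x=0
  Δ1: clk:0→1
  Δ2: u:0→1, x:0→1
  (2Δ to stable)
t=7 Δ0: p=1 r=0 y=1 clk=1 v=1 u=1 q=0 x=1
  Δ1: clk:1→0
  (1Δ to stable)
t=8 Δ0: p=1 r=0 y=1 clk=0 v=1 u=1 q=0 x=1
  Δ1: clk:0→1
  Δ2: v:1→0
  (2Δ to stable)
t=9 Δ0: p=1 r=0 y=1 clk=1 v=0 u=1 q=0 x=1
  Δ1: clk:1→0
  (1Δ to stable)
t=10 Δ0: p=1 r=0 y=1 clk=0 v=0 u=1 q=0 x=1
  Δ1: clk:0→1
  (1Δ to stable)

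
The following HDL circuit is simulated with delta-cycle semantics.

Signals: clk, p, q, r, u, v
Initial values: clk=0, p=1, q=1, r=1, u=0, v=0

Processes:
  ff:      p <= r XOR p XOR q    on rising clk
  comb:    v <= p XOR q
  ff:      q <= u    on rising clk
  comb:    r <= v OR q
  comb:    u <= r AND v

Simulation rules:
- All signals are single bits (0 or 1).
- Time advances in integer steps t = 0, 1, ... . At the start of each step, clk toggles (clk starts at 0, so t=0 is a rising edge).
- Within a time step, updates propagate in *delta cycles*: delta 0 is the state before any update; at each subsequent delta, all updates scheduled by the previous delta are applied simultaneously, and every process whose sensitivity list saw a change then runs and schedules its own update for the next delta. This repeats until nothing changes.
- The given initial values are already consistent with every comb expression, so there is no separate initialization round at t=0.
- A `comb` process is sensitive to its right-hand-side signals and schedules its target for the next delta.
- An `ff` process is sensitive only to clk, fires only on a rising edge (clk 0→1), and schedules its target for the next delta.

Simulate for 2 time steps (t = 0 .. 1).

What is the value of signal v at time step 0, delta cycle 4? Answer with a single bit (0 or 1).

t=0 Δ0: clk=0 r=1 q=1 v=0 u=0 p=1
  Δ1: clk:0→1
  Δ2: q:1→0
  Δ3: r:1→0, v:0→1
  Δ4: r:0→1
  Δ5: u:0→1
  (5Δ to stable)
t=1 Δ0: clk=1 r=1 q=0 v=1 u=1 p=1
  Δ1: clk:1→0
  (1Δ to stable)

1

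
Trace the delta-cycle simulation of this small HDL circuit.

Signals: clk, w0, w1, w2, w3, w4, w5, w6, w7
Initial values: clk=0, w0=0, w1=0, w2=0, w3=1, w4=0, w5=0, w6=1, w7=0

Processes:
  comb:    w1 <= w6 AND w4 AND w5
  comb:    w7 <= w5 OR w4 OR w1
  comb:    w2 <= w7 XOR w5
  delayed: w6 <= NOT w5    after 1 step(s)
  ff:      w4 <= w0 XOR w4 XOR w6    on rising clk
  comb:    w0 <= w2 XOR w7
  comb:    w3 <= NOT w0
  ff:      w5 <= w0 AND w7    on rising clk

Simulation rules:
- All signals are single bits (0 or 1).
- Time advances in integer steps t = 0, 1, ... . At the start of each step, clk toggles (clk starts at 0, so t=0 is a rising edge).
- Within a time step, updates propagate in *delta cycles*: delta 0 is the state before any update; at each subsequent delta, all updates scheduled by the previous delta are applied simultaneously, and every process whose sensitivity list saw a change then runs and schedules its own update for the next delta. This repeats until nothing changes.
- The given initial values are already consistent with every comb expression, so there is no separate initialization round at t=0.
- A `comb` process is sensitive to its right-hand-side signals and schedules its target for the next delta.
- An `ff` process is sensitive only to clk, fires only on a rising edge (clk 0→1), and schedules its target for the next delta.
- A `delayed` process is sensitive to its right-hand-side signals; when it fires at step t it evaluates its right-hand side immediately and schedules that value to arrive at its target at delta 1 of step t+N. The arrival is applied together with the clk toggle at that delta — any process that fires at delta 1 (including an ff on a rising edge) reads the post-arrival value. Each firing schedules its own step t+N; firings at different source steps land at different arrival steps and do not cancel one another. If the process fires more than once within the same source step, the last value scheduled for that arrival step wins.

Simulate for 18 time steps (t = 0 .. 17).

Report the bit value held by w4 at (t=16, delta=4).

t0.Δ0 w3=1 w5=0 w6=1 w7=0 w0=0 w4=0 w1=0 w2=0 clk=0
t0.Δ1 w3=1 w5=0 w6=1 w7=0 w0=0 w4=0 w1=0 w2=0 clk=1
t0.Δ2 w3=1 w5=0 w6=1 w7=0 w0=0 w4=1 w1=0 w2=0 clk=1
t0.Δ3 w3=1 w5=0 w6=1 w7=1 w0=0 w4=1 w1=0 w2=0 clk=1
t0.Δ4 w3=1 w5=0 w6=1 w7=1 w0=1 w4=1 w1=0 w2=1 clk=1
t0.Δ5 w3=0 w5=0 w6=1 w7=1 w0=0 w4=1 w1=0 w2=1 clk=1
t0.Δ6 w3=1 w5=0 w6=1 w7=1 w0=0 w4=1 w1=0 w2=1 clk=1
t1.Δ0 w3=1 w5=0 w6=1 w7=1 w0=0 w4=1 w1=0 w2=1 clk=1
t1.Δ1 w3=1 w5=0 w6=1 w7=1 w0=0 w4=1 w1=0 w2=1 clk=0
t2.Δ0 w3=1 w5=0 w6=1 w7=1 w0=0 w4=1 w1=0 w2=1 clk=0
t2.Δ1 w3=1 w5=0 w6=1 w7=1 w0=0 w4=1 w1=0 w2=1 clk=1
t2.Δ2 w3=1 w5=0 w6=1 w7=1 w0=0 w4=0 w1=0 w2=1 clk=1
t2.Δ3 w3=1 w5=0 w6=1 w7=0 w0=0 w4=0 w1=0 w2=1 clk=1
t2.Δ4 w3=1 w5=0 w6=1 w7=0 w0=1 w4=0 w1=0 w2=0 clk=1
t2.Δ5 w3=0 w5=0 w6=1 w7=0 w0=0 w4=0 w1=0 w2=0 clk=1
t2.Δ6 w3=1 w5=0 w6=1 w7=0 w0=0 w4=0 w1=0 w2=0 clk=1
t3.Δ0 w3=1 w5=0 w6=1 w7=0 w0=0 w4=0 w1=0 w2=0 clk=1
t3.Δ1 w3=1 w5=0 w6=1 w7=0 w0=0 w4=0 w1=0 w2=0 clk=0
t4.Δ0 w3=1 w5=0 w6=1 w7=0 w0=0 w4=0 w1=0 w2=0 clk=0
t4.Δ1 w3=1 w5=0 w6=1 w7=0 w0=0 w4=0 w1=0 w2=0 clk=1
t4.Δ2 w3=1 w5=0 w6=1 w7=0 w0=0 w4=1 w1=0 w2=0 clk=1
t4.Δ3 w3=1 w5=0 w6=1 w7=1 w0=0 w4=1 w1=0 w2=0 clk=1
t4.Δ4 w3=1 w5=0 w6=1 w7=1 w0=1 w4=1 w1=0 w2=1 clk=1
t4.Δ5 w3=0 w5=0 w6=1 w7=1 w0=0 w4=1 w1=0 w2=1 clk=1
t4.Δ6 w3=1 w5=0 w6=1 w7=1 w0=0 w4=1 w1=0 w2=1 clk=1
t5.Δ0 w3=1 w5=0 w6=1 w7=1 w0=0 w4=1 w1=0 w2=1 clk=1
t5.Δ1 w3=1 w5=0 w6=1 w7=1 w0=0 w4=1 w1=0 w2=1 clk=0
t6.Δ0 w3=1 w5=0 w6=1 w7=1 w0=0 w4=1 w1=0 w2=1 clk=0
t6.Δ1 w3=1 w5=0 w6=1 w7=1 w0=0 w4=1 w1=0 w2=1 clk=1
t6.Δ2 w3=1 w5=0 w6=1 w7=1 w0=0 w4=0 w1=0 w2=1 clk=1
t6.Δ3 w3=1 w5=0 w6=1 w7=0 w0=0 w4=0 w1=0 w2=1 clk=1
t6.Δ4 w3=1 w5=0 w6=1 w7=0 w0=1 w4=0 w1=0 w2=0 clk=1
t6.Δ5 w3=0 w5=0 w6=1 w7=0 w0=0 w4=0 w1=0 w2=0 clk=1
t6.Δ6 w3=1 w5=0 w6=1 w7=0 w0=0 w4=0 w1=0 w2=0 clk=1
t7.Δ0 w3=1 w5=0 w6=1 w7=0 w0=0 w4=0 w1=0 w2=0 clk=1
t7.Δ1 w3=1 w5=0 w6=1 w7=0 w0=0 w4=0 w1=0 w2=0 clk=0
t8.Δ0 w3=1 w5=0 w6=1 w7=0 w0=0 w4=0 w1=0 w2=0 clk=0
t8.Δ1 w3=1 w5=0 w6=1 w7=0 w0=0 w4=0 w1=0 w2=0 clk=1
t8.Δ2 w3=1 w5=0 w6=1 w7=0 w0=0 w4=1 w1=0 w2=0 clk=1
t8.Δ3 w3=1 w5=0 w6=1 w7=1 w0=0 w4=1 w1=0 w2=0 clk=1
t8.Δ4 w3=1 w5=0 w6=1 w7=1 w0=1 w4=1 w1=0 w2=1 clk=1
t8.Δ5 w3=0 w5=0 w6=1 w7=1 w0=0 w4=1 w1=0 w2=1 clk=1
t8.Δ6 w3=1 w5=0 w6=1 w7=1 w0=0 w4=1 w1=0 w2=1 clk=1
t9.Δ0 w3=1 w5=0 w6=1 w7=1 w0=0 w4=1 w1=0 w2=1 clk=1
t9.Δ1 w3=1 w5=0 w6=1 w7=1 w0=0 w4=1 w1=0 w2=1 clk=0
t10.Δ0 w3=1 w5=0 w6=1 w7=1 w0=0 w4=1 w1=0 w2=1 clk=0
t10.Δ1 w3=1 w5=0 w6=1 w7=1 w0=0 w4=1 w1=0 w2=1 clk=1
t10.Δ2 w3=1 w5=0 w6=1 w7=1 w0=0 w4=0 w1=0 w2=1 clk=1
t10.Δ3 w3=1 w5=0 w6=1 w7=0 w0=0 w4=0 w1=0 w2=1 clk=1
t10.Δ4 w3=1 w5=0 w6=1 w7=0 w0=1 w4=0 w1=0 w2=0 clk=1
t10.Δ5 w3=0 w5=0 w6=1 w7=0 w0=0 w4=0 w1=0 w2=0 clk=1
t10.Δ6 w3=1 w5=0 w6=1 w7=0 w0=0 w4=0 w1=0 w2=0 clk=1
t11.Δ0 w3=1 w5=0 w6=1 w7=0 w0=0 w4=0 w1=0 w2=0 clk=1
t11.Δ1 w3=1 w5=0 w6=1 w7=0 w0=0 w4=0 w1=0 w2=0 clk=0
t12.Δ0 w3=1 w5=0 w6=1 w7=0 w0=0 w4=0 w1=0 w2=0 clk=0
t12.Δ1 w3=1 w5=0 w6=1 w7=0 w0=0 w4=0 w1=0 w2=0 clk=1
t12.Δ2 w3=1 w5=0 w6=1 w7=0 w0=0 w4=1 w1=0 w2=0 clk=1
t12.Δ3 w3=1 w5=0 w6=1 w7=1 w0=0 w4=1 w1=0 w2=0 clk=1
t12.Δ4 w3=1 w5=0 w6=1 w7=1 w0=1 w4=1 w1=0 w2=1 clk=1
t12.Δ5 w3=0 w5=0 w6=1 w7=1 w0=0 w4=1 w1=0 w2=1 clk=1
t12.Δ6 w3=1 w5=0 w6=1 w7=1 w0=0 w4=1 w1=0 w2=1 clk=1
t13.Δ0 w3=1 w5=0 w6=1 w7=1 w0=0 w4=1 w1=0 w2=1 clk=1
t13.Δ1 w3=1 w5=0 w6=1 w7=1 w0=0 w4=1 w1=0 w2=1 clk=0
t14.Δ0 w3=1 w5=0 w6=1 w7=1 w0=0 w4=1 w1=0 w2=1 clk=0
t14.Δ1 w3=1 w5=0 w6=1 w7=1 w0=0 w4=1 w1=0 w2=1 clk=1
t14.Δ2 w3=1 w5=0 w6=1 w7=1 w0=0 w4=0 w1=0 w2=1 clk=1
t14.Δ3 w3=1 w5=0 w6=1 w7=0 w0=0 w4=0 w1=0 w2=1 clk=1
t14.Δ4 w3=1 w5=0 w6=1 w7=0 w0=1 w4=0 w1=0 w2=0 clk=1
t14.Δ5 w3=0 w5=0 w6=1 w7=0 w0=0 w4=0 w1=0 w2=0 clk=1
t14.Δ6 w3=1 w5=0 w6=1 w7=0 w0=0 w4=0 w1=0 w2=0 clk=1
t15.Δ0 w3=1 w5=0 w6=1 w7=0 w0=0 w4=0 w1=0 w2=0 clk=1
t15.Δ1 w3=1 w5=0 w6=1 w7=0 w0=0 w4=0 w1=0 w2=0 clk=0
t16.Δ0 w3=1 w5=0 w6=1 w7=0 w0=0 w4=0 w1=0 w2=0 clk=0
t16.Δ1 w3=1 w5=0 w6=1 w7=0 w0=0 w4=0 w1=0 w2=0 clk=1
t16.Δ2 w3=1 w5=0 w6=1 w7=0 w0=0 w4=1 w1=0 w2=0 clk=1
t16.Δ3 w3=1 w5=0 w6=1 w7=1 w0=0 w4=1 w1=0 w2=0 clk=1
t16.Δ4 w3=1 w5=0 w6=1 w7=1 w0=1 w4=1 w1=0 w2=1 clk=1
t16.Δ5 w3=0 w5=0 w6=1 w7=1 w0=0 w4=1 w1=0 w2=1 clk=1
t16.Δ6 w3=1 w5=0 w6=1 w7=1 w0=0 w4=1 w1=0 w2=1 clk=1
t17.Δ0 w3=1 w5=0 w6=1 w7=1 w0=0 w4=1 w1=0 w2=1 clk=1
t17.Δ1 w3=1 w5=0 w6=1 w7=1 w0=0 w4=1 w1=0 w2=1 clk=0

1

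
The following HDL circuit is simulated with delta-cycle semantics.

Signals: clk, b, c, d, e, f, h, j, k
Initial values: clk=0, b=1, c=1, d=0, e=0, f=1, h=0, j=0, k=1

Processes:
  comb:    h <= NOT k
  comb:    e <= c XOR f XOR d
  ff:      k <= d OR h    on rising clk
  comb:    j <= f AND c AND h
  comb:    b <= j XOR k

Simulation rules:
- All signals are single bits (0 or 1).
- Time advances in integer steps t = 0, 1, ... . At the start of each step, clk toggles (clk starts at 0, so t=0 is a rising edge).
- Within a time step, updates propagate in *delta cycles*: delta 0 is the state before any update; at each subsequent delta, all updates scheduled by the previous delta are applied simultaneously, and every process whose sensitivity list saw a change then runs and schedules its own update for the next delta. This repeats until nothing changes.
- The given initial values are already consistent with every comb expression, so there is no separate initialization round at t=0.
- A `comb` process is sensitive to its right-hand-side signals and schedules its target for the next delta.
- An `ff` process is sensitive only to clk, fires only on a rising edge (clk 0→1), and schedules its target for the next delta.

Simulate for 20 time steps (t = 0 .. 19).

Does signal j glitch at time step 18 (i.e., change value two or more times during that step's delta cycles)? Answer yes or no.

no

t=0 Δ0: c=1 h=0 f=1 d=0 b=1 j=0 clk=0 k=1 e=0
  Δ1: clk:0→1
  Δ2: k:1→0
  Δ3: h:0→1, b:1→0
  Δ4: j:0→1
  Δ5: b:0→1
  (5Δ to stable)
t=1 Δ0: c=1 h=1 f=1 d=0 b=1 j=1 clk=1 k=0 e=0
  Δ1: clk:1→0
  (1Δ to stable)
t=2 Δ0: c=1 h=1 f=1 d=0 b=1 j=1 clk=0 k=0 e=0
  Δ1: clk:0→1
  Δ2: k:0→1
  Δ3: h:1→0, b:1→0
  Δ4: j:1→0
  Δ5: b:0→1
  (5Δ to stable)
t=3 Δ0: c=1 h=0 f=1 d=0 b=1 j=0 clk=1 k=1 e=0
  Δ1: clk:1→0
  (1Δ to stable)
t=4 Δ0: c=1 h=0 f=1 d=0 b=1 j=0 clk=0 k=1 e=0
  Δ1: clk:0→1
  Δ2: k:1→0
  Δ3: h:0→1, b:1→0
  Δ4: j:0→1
  Δ5: b:0→1
  (5Δ to stable)
t=5 Δ0: c=1 h=1 f=1 d=0 b=1 j=1 clk=1 k=0 e=0
  Δ1: clk:1→0
  (1Δ to stable)
t=6 Δ0: c=1 h=1 f=1 d=0 b=1 j=1 clk=0 k=0 e=0
  Δ1: clk:0→1
  Δ2: k:0→1
  Δ3: h:1→0, b:1→0
  Δ4: j:1→0
  Δ5: b:0→1
  (5Δ to stable)
t=7 Δ0: c=1 h=0 f=1 d=0 b=1 j=0 clk=1 k=1 e=0
  Δ1: clk:1→0
  (1Δ to stable)
t=8 Δ0: c=1 h=0 f=1 d=0 b=1 j=0 clk=0 k=1 e=0
  Δ1: clk:0→1
  Δ2: k:1→0
  Δ3: h:0→1, b:1→0
  Δ4: j:0→1
  Δ5: b:0→1
  (5Δ to stable)
t=9 Δ0: c=1 h=1 f=1 d=0 b=1 j=1 clk=1 k=0 e=0
  Δ1: clk:1→0
  (1Δ to stable)
t=10 Δ0: c=1 h=1 f=1 d=0 b=1 j=1 clk=0 k=0 e=0
  Δ1: clk:0→1
  Δ2: k:0→1
  Δ3: h:1→0, b:1→0
  Δ4: j:1→0
  Δ5: b:0→1
  (5Δ to stable)
t=11 Δ0: c=1 h=0 f=1 d=0 b=1 j=0 clk=1 k=1 e=0
  Δ1: clk:1→0
  (1Δ to stable)
t=12 Δ0: c=1 h=0 f=1 d=0 b=1 j=0 clk=0 k=1 e=0
  Δ1: clk:0→1
  Δ2: k:1→0
  Δ3: h:0→1, b:1→0
  Δ4: j:0→1
  Δ5: b:0→1
  (5Δ to stable)
t=13 Δ0: c=1 h=1 f=1 d=0 b=1 j=1 clk=1 k=0 e=0
  Δ1: clk:1→0
  (1Δ to stable)
t=14 Δ0: c=1 h=1 f=1 d=0 b=1 j=1 clk=0 k=0 e=0
  Δ1: clk:0→1
  Δ2: k:0→1
  Δ3: h:1→0, b:1→0
  Δ4: j:1→0
  Δ5: b:0→1
  (5Δ to stable)
t=15 Δ0: c=1 h=0 f=1 d=0 b=1 j=0 clk=1 k=1 e=0
  Δ1: clk:1→0
  (1Δ to stable)
t=16 Δ0: c=1 h=0 f=1 d=0 b=1 j=0 clk=0 k=1 e=0
  Δ1: clk:0→1
  Δ2: k:1→0
  Δ3: h:0→1, b:1→0
  Δ4: j:0→1
  Δ5: b:0→1
  (5Δ to stable)
t=17 Δ0: c=1 h=1 f=1 d=0 b=1 j=1 clk=1 k=0 e=0
  Δ1: clk:1→0
  (1Δ to stable)
t=18 Δ0: c=1 h=1 f=1 d=0 b=1 j=1 clk=0 k=0 e=0
  Δ1: clk:0→1
  Δ2: k:0→1
  Δ3: h:1→0, b:1→0
  Δ4: j:1→0
  Δ5: b:0→1
  (5Δ to stable)
t=19 Δ0: c=1 h=0 f=1 d=0 b=1 j=0 clk=1 k=1 e=0
  Δ1: clk:1→0
  (1Δ to stable)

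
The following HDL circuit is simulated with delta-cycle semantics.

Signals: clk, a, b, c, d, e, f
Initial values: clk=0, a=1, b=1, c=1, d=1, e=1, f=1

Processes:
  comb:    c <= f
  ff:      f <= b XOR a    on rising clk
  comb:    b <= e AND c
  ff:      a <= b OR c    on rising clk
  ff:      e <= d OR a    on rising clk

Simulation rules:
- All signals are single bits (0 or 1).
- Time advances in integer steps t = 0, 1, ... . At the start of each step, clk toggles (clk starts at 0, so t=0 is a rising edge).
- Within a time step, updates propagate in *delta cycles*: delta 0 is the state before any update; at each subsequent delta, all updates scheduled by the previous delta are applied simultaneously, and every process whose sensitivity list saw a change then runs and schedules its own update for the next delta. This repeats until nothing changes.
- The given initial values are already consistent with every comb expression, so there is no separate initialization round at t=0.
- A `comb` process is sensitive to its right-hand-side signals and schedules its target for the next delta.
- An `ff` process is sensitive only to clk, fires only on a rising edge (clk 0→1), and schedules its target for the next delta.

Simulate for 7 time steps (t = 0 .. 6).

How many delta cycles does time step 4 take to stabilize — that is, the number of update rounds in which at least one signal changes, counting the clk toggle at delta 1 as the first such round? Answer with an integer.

t0.Δ0 f=1 d=1 e=1 b=1 c=1 a=1 clk=0
t0.Δ1 f=1 d=1 e=1 b=1 c=1 a=1 clk=1
t0.Δ2 f=0 d=1 e=1 b=1 c=1 a=1 clk=1
t0.Δ3 f=0 d=1 e=1 b=1 c=0 a=1 clk=1
t0.Δ4 f=0 d=1 e=1 b=0 c=0 a=1 clk=1
t1.Δ0 f=0 d=1 e=1 b=0 c=0 a=1 clk=1
t1.Δ1 f=0 d=1 e=1 b=0 c=0 a=1 clk=0
t2.Δ0 f=0 d=1 e=1 b=0 c=0 a=1 clk=0
t2.Δ1 f=0 d=1 e=1 b=0 c=0 a=1 clk=1
t2.Δ2 f=1 d=1 e=1 b=0 c=0 a=0 clk=1
t2.Δ3 f=1 d=1 e=1 b=0 c=1 a=0 clk=1
t2.Δ4 f=1 d=1 e=1 b=1 c=1 a=0 clk=1
t3.Δ0 f=1 d=1 e=1 b=1 c=1 a=0 clk=1
t3.Δ1 f=1 d=1 e=1 b=1 c=1 a=0 clk=0
t4.Δ0 f=1 d=1 e=1 b=1 c=1 a=0 clk=0
t4.Δ1 f=1 d=1 e=1 b=1 c=1 a=0 clk=1
t4.Δ2 f=1 d=1 e=1 b=1 c=1 a=1 clk=1
t5.Δ0 f=1 d=1 e=1 b=1 c=1 a=1 clk=1
t5.Δ1 f=1 d=1 e=1 b=1 c=1 a=1 clk=0
t6.Δ0 f=1 d=1 e=1 b=1 c=1 a=1 clk=0
t6.Δ1 f=1 d=1 e=1 b=1 c=1 a=1 clk=1
t6.Δ2 f=0 d=1 e=1 b=1 c=1 a=1 clk=1
t6.Δ3 f=0 d=1 e=1 b=1 c=0 a=1 clk=1
t6.Δ4 f=0 d=1 e=1 b=0 c=0 a=1 clk=1

2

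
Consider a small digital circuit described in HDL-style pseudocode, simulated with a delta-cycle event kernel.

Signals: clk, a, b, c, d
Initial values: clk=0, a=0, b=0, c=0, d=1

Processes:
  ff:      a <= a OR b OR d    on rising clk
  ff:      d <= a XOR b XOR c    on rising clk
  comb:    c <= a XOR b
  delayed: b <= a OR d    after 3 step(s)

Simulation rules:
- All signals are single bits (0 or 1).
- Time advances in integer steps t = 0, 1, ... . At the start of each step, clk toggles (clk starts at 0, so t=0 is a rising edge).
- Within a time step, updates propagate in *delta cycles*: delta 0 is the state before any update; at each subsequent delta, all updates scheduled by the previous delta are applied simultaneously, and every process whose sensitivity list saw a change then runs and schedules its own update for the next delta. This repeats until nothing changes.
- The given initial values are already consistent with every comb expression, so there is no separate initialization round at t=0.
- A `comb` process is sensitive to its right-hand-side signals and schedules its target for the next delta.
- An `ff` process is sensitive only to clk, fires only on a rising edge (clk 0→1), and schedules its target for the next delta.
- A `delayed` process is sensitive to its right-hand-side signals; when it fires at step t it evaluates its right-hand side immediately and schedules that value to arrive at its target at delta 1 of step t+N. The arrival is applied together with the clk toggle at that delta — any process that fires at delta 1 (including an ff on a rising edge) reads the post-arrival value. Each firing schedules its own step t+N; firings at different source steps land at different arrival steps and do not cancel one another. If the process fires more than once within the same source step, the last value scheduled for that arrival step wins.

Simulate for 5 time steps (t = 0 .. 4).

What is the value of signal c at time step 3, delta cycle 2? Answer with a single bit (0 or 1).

[bits: c,b,clk,a,d]
t=0: Δ0=00001 Δ1=00101 Δ2=00110 Δ3=10110 | 3Δ
t=1: Δ0=10110 Δ1=10010 | 1Δ
t=2: Δ0=10010 Δ1=10110 | 1Δ
t=3: Δ0=10110 Δ1=11010 Δ2=01010 | 2Δ
t=4: Δ0=01010 Δ1=01110 | 1Δ

0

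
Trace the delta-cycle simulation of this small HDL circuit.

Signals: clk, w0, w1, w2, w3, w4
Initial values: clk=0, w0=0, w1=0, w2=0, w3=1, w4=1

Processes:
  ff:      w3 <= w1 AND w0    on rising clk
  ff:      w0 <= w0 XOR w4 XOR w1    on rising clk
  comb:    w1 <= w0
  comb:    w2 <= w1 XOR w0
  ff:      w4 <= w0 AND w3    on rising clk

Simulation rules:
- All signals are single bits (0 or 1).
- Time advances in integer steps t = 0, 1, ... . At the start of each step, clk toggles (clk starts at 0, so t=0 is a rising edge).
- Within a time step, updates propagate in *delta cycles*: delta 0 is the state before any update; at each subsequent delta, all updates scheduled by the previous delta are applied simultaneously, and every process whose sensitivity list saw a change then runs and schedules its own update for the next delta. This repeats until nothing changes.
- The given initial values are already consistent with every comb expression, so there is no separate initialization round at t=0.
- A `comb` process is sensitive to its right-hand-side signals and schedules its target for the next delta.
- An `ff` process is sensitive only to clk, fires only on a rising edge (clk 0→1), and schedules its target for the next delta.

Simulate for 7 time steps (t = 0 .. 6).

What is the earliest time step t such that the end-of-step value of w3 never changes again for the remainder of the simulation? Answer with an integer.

4

t=0 Δ0: w3=1 clk=0 w4=1 w2=0 w0=0 w1=0
  Δ1: clk:0→1
  Δ2: w3:1→0, w4:1→0, w0:0→1
  Δ3: w2:0→1, w1:0→1
  Δ4: w2:1→0
  (4Δ to stable)
t=1 Δ0: w3=0 clk=1 w4=0 w2=0 w0=1 w1=1
  Δ1: clk:1→0
  (1Δ to stable)
t=2 Δ0: w3=0 clk=0 w4=0 w2=0 w0=1 w1=1
  Δ1: clk:0→1
  Δ2: w3:0→1, w0:1→0
  Δ3: w2:0→1, w1:1→0
  Δ4: w2:1→0
  (4Δ to stable)
t=3 Δ0: w3=1 clk=1 w4=0 w2=0 w0=0 w1=0
  Δ1: clk:1→0
  (1Δ to stable)
t=4 Δ0: w3=1 clk=0 w4=0 w2=0 w0=0 w1=0
  Δ1: clk:0→1
  Δ2: w3:1→0
  (2Δ to stable)
t=5 Δ0: w3=0 clk=1 w4=0 w2=0 w0=0 w1=0
  Δ1: clk:1→0
  (1Δ to stable)
t=6 Δ0: w3=0 clk=0 w4=0 w2=0 w0=0 w1=0
  Δ1: clk:0→1
  (1Δ to stable)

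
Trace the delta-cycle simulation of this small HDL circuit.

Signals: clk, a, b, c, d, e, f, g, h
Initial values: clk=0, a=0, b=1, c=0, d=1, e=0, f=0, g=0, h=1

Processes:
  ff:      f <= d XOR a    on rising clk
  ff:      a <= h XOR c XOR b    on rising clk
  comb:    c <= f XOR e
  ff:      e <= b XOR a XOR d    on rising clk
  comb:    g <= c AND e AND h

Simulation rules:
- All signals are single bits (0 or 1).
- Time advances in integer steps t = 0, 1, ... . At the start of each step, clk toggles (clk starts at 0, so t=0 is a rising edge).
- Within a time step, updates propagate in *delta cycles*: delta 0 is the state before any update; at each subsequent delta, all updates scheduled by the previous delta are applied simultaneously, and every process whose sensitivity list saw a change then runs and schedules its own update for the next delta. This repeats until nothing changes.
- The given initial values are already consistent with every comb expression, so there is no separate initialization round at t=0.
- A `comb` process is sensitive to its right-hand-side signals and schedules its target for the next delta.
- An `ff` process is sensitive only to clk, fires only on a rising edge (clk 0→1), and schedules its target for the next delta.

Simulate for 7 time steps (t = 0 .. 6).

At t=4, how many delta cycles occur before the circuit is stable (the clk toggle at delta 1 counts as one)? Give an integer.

3

t0.Δ0 e=0 f=0 a=0 b=1 clk=0 d=1 h=1 g=0 c=0
t0.Δ1 e=0 f=0 a=0 b=1 clk=1 d=1 h=1 g=0 c=0
t0.Δ2 e=0 f=1 a=0 b=1 clk=1 d=1 h=1 g=0 c=0
t0.Δ3 e=0 f=1 a=0 b=1 clk=1 d=1 h=1 g=0 c=1
t1.Δ0 e=0 f=1 a=0 b=1 clk=1 d=1 h=1 g=0 c=1
t1.Δ1 e=0 f=1 a=0 b=1 clk=0 d=1 h=1 g=0 c=1
t2.Δ0 e=0 f=1 a=0 b=1 clk=0 d=1 h=1 g=0 c=1
t2.Δ1 e=0 f=1 a=0 b=1 clk=1 d=1 h=1 g=0 c=1
t2.Δ2 e=0 f=1 a=1 b=1 clk=1 d=1 h=1 g=0 c=1
t3.Δ0 e=0 f=1 a=1 b=1 clk=1 d=1 h=1 g=0 c=1
t3.Δ1 e=0 f=1 a=1 b=1 clk=0 d=1 h=1 g=0 c=1
t4.Δ0 e=0 f=1 a=1 b=1 clk=0 d=1 h=1 g=0 c=1
t4.Δ1 e=0 f=1 a=1 b=1 clk=1 d=1 h=1 g=0 c=1
t4.Δ2 e=1 f=0 a=1 b=1 clk=1 d=1 h=1 g=0 c=1
t4.Δ3 e=1 f=0 a=1 b=1 clk=1 d=1 h=1 g=1 c=1
t5.Δ0 e=1 f=0 a=1 b=1 clk=1 d=1 h=1 g=1 c=1
t5.Δ1 e=1 f=0 a=1 b=1 clk=0 d=1 h=1 g=1 c=1
t6.Δ0 e=1 f=0 a=1 b=1 clk=0 d=1 h=1 g=1 c=1
t6.Δ1 e=1 f=0 a=1 b=1 clk=1 d=1 h=1 g=1 c=1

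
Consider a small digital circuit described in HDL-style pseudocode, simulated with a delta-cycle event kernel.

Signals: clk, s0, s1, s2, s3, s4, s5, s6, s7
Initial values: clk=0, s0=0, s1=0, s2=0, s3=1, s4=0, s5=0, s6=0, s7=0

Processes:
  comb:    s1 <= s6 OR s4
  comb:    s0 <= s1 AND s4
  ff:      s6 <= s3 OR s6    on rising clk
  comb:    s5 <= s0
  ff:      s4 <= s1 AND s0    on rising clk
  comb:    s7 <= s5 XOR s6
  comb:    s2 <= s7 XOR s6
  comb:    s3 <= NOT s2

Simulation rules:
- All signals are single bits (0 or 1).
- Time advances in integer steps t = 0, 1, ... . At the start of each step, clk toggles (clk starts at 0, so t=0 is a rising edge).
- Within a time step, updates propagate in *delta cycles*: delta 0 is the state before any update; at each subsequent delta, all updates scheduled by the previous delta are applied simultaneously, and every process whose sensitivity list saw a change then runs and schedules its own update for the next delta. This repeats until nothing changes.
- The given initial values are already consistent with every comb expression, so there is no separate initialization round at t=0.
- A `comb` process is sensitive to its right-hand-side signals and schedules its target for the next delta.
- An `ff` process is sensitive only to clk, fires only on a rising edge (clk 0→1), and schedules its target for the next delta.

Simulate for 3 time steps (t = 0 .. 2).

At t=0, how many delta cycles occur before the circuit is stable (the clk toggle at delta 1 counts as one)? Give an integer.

5

[bits: s4,s3,clk,s2,s7,s1,s0,s6,s5]
t=0: Δ0=010000000 Δ1=011000000 Δ2=011000010 Δ3=011111010 Δ4=001011010 Δ5=011011010 | 5Δ
t=1: Δ0=011011010 Δ1=010011010 | 1Δ
t=2: Δ0=010011010 Δ1=011011010 | 1Δ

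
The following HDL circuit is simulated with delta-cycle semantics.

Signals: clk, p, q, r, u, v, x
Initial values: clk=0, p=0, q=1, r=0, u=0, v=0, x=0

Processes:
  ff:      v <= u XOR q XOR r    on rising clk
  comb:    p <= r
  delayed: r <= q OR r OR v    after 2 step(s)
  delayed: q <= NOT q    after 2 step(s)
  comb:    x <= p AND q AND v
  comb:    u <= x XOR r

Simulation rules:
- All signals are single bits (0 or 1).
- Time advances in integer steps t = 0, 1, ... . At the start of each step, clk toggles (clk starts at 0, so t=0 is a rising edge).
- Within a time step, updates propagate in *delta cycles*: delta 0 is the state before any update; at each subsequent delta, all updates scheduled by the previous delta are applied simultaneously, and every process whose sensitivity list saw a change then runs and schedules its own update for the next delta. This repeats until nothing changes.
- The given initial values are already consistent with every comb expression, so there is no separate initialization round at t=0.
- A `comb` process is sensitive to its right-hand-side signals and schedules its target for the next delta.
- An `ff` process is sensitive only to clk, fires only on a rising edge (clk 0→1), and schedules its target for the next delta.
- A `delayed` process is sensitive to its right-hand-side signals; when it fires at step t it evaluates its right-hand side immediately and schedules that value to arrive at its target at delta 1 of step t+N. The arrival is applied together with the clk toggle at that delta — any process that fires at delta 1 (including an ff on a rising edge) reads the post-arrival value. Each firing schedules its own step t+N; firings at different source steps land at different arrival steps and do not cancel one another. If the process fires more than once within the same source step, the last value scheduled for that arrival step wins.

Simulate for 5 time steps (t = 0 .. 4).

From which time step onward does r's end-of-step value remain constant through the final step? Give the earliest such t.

t0.Δ0 r=0 x=0 q=1 v=0 p=0 clk=0 u=0
t0.Δ1 r=0 x=0 q=1 v=0 p=0 clk=1 u=0
t0.Δ2 r=0 x=0 q=1 v=1 p=0 clk=1 u=0
t1.Δ0 r=0 x=0 q=1 v=1 p=0 clk=1 u=0
t1.Δ1 r=0 x=0 q=1 v=1 p=0 clk=0 u=0
t2.Δ0 r=0 x=0 q=1 v=1 p=0 clk=0 u=0
t2.Δ1 r=1 x=0 q=1 v=1 p=0 clk=1 u=0
t2.Δ2 r=1 x=0 q=1 v=0 p=1 clk=1 u=1
t3.Δ0 r=1 x=0 q=1 v=0 p=1 clk=1 u=1
t3.Δ1 r=1 x=0 q=1 v=0 p=1 clk=0 u=1
t4.Δ0 r=1 x=0 q=1 v=0 p=1 clk=0 u=1
t4.Δ1 r=1 x=0 q=1 v=0 p=1 clk=1 u=1
t4.Δ2 r=1 x=0 q=1 v=1 p=1 clk=1 u=1
t4.Δ3 r=1 x=1 q=1 v=1 p=1 clk=1 u=1
t4.Δ4 r=1 x=1 q=1 v=1 p=1 clk=1 u=0

2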